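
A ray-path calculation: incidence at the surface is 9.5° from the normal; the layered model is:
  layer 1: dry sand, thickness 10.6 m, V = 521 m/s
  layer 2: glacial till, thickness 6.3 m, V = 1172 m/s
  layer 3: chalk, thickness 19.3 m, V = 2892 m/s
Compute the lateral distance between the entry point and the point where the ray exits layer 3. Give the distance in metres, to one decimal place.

Ray parameter p = sin 9.5° / 521 m/s = 3.1679e-04 s/m.
Layer 1: θ = 9.50°; offset = 10.6·tan 9.50° = 1.774 m.
Layer 2: sin θ = p·1172 = 0.3713 → θ = 21.79°; offset = 6.3·tan 21.79° = 2.519 m.
Layer 3: sin θ = p·2892 = 0.9162 → θ = 66.37°; offset = 19.3·tan 66.37° = 44.114 m.
Total horizontal offset = 48.407 m.

48.4 m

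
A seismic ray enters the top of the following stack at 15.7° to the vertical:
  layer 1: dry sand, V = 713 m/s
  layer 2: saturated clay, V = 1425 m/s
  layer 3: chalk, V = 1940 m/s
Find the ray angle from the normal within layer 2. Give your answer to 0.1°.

32.7°

Ray parameter p = sin 15.7° / 713 = 3.7952e-04 s/m.
sin θ_2 = p·V_2 = 3.7952e-04 × 1425 = 0.5408.
θ_2 = arcsin 0.5408 = 32.74°.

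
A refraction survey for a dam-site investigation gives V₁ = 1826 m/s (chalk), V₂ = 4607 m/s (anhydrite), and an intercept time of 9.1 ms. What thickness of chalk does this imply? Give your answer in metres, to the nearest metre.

θ_c = arcsin(1826/4607) = 23.35°; cos θ_c = 0.9181.
tᵢ = 2h cos θ_c/V₁ ⇒ h = tᵢ·V₁/(2 cos θ_c) = 0.0091·1826/(2·0.9181) = 9.05 m.

9 m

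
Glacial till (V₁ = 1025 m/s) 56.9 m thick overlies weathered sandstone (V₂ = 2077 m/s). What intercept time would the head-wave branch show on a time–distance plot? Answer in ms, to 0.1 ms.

96.6 ms

tᵢ = 2h·√(V₂²−V₁²)/(V₁V₂).
√(V₂²−V₁²) = √(2077²−1025²) = 1806.5 m/s.
tᵢ = 2·56.9·1806.5/(1025·2077) = 0.09656 s.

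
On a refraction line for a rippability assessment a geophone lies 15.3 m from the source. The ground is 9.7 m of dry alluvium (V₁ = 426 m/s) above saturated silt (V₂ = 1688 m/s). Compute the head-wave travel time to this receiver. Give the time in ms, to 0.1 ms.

53.1 ms

θ_c = arcsin(V₁/V₂) = arcsin(426/1688) = 14.62°, cos θ_c = 0.9676.
Intercept time tᵢ = 2h cos θ_c / V₁ = 2·9.7·0.9676/426 = 0.04407 s.
t = x/V₂ + tᵢ = 15.3/1688 + 0.04407 = 0.05313 s.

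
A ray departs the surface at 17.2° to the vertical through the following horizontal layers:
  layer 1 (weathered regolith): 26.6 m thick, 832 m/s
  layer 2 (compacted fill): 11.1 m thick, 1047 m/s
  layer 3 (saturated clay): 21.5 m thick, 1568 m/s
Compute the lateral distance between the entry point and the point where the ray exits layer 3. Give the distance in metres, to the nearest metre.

Apply Snell's law at each interface; in layer i the horizontal offset is hᵢ·tan θᵢ.
Layer 1: θ = 17.20°; offset = 26.6·tan 17.20° = 8.234 m.
Layer 2: sin θ = 1047·sin 17.2°/832 = 0.3721, θ = 21.85°; offset = 11.1·tan 21.85° = 4.450 m.
Layer 3: sin θ = 1568·sin 17.2°/832 = 0.5573, θ = 33.87°; offset = 21.5·tan 33.87° = 14.431 m.
Total horizontal offset = 27.115 m.

27 m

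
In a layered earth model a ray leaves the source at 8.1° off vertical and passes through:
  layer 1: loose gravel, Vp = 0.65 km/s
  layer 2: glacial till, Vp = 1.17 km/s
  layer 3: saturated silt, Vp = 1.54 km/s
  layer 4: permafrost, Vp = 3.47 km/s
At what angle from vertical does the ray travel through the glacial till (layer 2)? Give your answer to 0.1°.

14.7°

Snell's law across each interface conserves sin θ / V, so sin θ_2 = V_2·sin θ₁/V₁.
sin θ_2 = 1.17 × sin 8.1° / 0.65 = 0.2536.
θ_2 = arcsin 0.2536 = 14.69°.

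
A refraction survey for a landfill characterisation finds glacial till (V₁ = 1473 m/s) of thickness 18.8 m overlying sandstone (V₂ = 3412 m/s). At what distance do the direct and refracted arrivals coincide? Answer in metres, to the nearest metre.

60 m

x_cross = 2h·√((V₂+V₁)/(V₂−V₁)).
(V₂+V₁)/(V₂−V₁) = (3412+1473)/(3412−1473) = 2.5193; √ = 1.5872.
x_cross = 2·18.8·1.5872 = 59.68 m.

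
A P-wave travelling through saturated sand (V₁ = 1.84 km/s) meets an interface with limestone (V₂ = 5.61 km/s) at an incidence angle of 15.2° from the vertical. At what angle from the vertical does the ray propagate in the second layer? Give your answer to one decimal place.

sin θ₁/V₁ = sin θ₂/V₂ ⇒ sin θ₂ = 5.61·sin 15.2°/1.84 = 5.61·0.2622/1.84 = 0.7994.
θ₂ = arcsin 0.7994 = 53.07° from the normal.

53.1°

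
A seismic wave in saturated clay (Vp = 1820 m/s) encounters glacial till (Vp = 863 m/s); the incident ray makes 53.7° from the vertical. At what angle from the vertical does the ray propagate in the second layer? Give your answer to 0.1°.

sin θ₁/V₁ = sin θ₂/V₂ ⇒ sin θ₂ = 863·sin 53.7°/1820 = 863·0.8059/1820 = 0.3822.
θ₂ = arcsin 0.3822 = 22.47° from the normal.

22.5°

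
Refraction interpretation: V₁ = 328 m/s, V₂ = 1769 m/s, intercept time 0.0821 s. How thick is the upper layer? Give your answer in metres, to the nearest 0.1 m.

h = tᵢ·V₁·V₂ / (2·√(V₂²−V₁²)).
√(V₂²−V₁²) = √(1769² − 328²) = 1738.3 m/s.
h = 0.0821 s × 328 × 1769 / (2 × 1738.3) = 13.70 m.

13.7 m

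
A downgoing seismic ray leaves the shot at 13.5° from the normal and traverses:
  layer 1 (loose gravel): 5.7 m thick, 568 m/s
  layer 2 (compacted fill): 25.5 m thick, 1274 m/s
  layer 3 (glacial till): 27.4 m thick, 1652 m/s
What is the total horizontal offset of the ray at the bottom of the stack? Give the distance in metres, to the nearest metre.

42 m

Ray parameter p = sin 13.5° / 568 m/s = 4.1100e-04 s/m.
Layer 1: θ = 13.50°; offset = 5.7·tan 13.50° = 1.368 m.
Layer 2: sin θ = p·1274 = 0.5236 → θ = 31.57°; offset = 25.5·tan 31.57° = 15.672 m.
Layer 3: sin θ = p·1652 = 0.6790 → θ = 42.76°; offset = 27.4·tan 42.76° = 25.340 m.
Σ offsets = 42.380 m.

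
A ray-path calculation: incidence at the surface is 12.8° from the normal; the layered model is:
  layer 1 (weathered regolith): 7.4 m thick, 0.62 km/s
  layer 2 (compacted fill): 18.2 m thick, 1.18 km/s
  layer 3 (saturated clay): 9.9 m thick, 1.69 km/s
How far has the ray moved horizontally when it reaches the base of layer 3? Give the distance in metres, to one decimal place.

Apply Snell's law at each interface; in layer i the horizontal offset is hᵢ·tan θᵢ.
Layer 1: θ = 12.80°; offset = 7.4·tan 12.80° = 1.681 m.
Layer 2: sin θ = 1.18·sin 12.8°/0.62 = 0.4217, θ = 24.94°; offset = 18.2·tan 24.94° = 8.463 m.
Layer 3: sin θ = 1.69·sin 12.8°/0.62 = 0.6039, θ = 37.15°; offset = 9.9·tan 37.15° = 7.501 m.
Total horizontal offset = 17.645 m.

17.6 m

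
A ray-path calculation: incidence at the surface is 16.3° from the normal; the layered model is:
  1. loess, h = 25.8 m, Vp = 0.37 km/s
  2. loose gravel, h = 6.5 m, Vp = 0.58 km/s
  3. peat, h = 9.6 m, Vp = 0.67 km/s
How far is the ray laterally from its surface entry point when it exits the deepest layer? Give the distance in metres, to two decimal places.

Ray parameter p = sin 16.3° / 0.37 km/s = 7.5856e-01 s/km.
Layer 1: θ = 16.30°; offset = 25.8·tan 16.30° = 7.5444 m.
Layer 2: sin θ = p·0.58 = 0.4400 → θ = 26.10°; offset = 6.5·tan 26.10° = 3.1845 m.
Layer 3: sin θ = p·0.67 = 0.5082 → θ = 30.55°; offset = 9.6·tan 30.55° = 5.6653 m.
Σ offsets = 16.3943 m.

16.39 m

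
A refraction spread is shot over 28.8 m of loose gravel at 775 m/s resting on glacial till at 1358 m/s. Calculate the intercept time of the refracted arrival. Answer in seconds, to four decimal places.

tᵢ = 2h·√(V₂²−V₁²)/(V₁V₂).
√(V₂²−V₁²) = √(1358²−775²) = 1115.1 m/s.
tᵢ = 2·28.8·1115.1/(775·1358) = 0.06103 s.

0.0610 s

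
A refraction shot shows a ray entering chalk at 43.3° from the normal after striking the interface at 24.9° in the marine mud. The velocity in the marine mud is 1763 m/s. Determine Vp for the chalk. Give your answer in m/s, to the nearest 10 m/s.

2870 m/s

Snell's law: sin 24.9°/V₁ = sin 43.3°/V₂.
V₂ = V₁·sin 43.3°/sin 24.9° = 1763 × 1.6289 = 2871.72 m/s.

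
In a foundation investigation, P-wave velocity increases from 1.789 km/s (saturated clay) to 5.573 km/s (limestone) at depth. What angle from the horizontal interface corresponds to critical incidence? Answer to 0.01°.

Critical incidence: sin θ_c = V₁/V₂ = 1.789/5.573 = 0.3210.
θ_c = arcsin 0.3210 = 18.72°.
Measured from the interface: 90° − 18.72° = 71.28°.

71.28°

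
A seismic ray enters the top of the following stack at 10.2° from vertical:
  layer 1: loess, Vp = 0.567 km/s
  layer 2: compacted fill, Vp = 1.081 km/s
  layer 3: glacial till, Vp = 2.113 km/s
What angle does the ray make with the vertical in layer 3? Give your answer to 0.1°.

Ray parameter p = sin 10.2° / 0.567 = 3.1232e-01 s/km.
sin θ_3 = p·V_3 = 3.1232e-01 × 2.113 = 0.6599.
θ_3 = 41.29° from the vertical.

41.3°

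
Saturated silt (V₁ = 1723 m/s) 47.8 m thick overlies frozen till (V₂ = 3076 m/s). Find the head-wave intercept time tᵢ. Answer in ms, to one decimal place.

θ_c = arcsin(V₁/V₂) = arcsin(1723/3076) = 34.07°; cos θ_c = 0.8284.
tᵢ = 2h·cos θ_c / V₁ = 2·47.8·0.8284 / 1723 = 0.04596 s.

46.0 ms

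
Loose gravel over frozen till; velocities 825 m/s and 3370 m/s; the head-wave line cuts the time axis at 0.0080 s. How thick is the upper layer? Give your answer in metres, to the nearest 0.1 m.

h = tᵢ·V₁·V₂ / (2·√(V₂²−V₁²)).
√(V₂²−V₁²) = √(3370² − 825²) = 3267.5 m/s.
h = 0.008 s × 825 × 3370 / (2 × 3267.5) = 3.40 m.

3.4 m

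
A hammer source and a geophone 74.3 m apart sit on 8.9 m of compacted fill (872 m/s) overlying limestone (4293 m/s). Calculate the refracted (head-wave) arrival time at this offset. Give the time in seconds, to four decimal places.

θ_c = arcsin(V₁/V₂) = arcsin(872/4293) = 11.72°, cos θ_c = 0.9792.
Intercept time tᵢ = 2h cos θ_c / V₁ = 2·8.9·0.9792/872 = 0.01999 s.
t = x/V₂ + tᵢ = 74.3/4293 + 0.01999 = 0.03729 s.

0.0373 s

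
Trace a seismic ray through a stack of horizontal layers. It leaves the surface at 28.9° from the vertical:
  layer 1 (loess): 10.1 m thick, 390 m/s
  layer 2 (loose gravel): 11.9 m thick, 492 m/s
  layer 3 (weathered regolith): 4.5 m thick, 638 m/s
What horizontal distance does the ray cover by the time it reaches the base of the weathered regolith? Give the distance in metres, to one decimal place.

Ray parameter p = sin 28.9° / 390 m/s = 1.2392e-03 s/m.
Layer 1: θ = 28.90°; offset = 10.1·tan 28.90° = 5.575 m.
Layer 2: sin θ = p·492 = 0.6097 → θ = 37.57°; offset = 11.9·tan 37.57° = 9.153 m.
Layer 3: sin θ = p·638 = 0.7906 → θ = 52.24°; offset = 4.5·tan 52.24° = 5.810 m.
Σ offsets = 20.539 m.

20.5 m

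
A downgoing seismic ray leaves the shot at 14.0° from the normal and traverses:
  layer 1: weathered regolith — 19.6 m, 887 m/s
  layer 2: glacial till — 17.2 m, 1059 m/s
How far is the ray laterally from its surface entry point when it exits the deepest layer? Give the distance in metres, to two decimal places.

10.08 m

Apply Snell's law at each interface; in layer i the horizontal offset is hᵢ·tan θᵢ.
Layer 1: θ = 14.00°; offset = 19.6·tan 14.00° = 4.8868 m.
Layer 2: sin θ = 1059·sin 14.0°/887 = 0.2888, θ = 16.79°; offset = 17.2·tan 16.79° = 5.1891 m.
Summing the layer offsets gives 10.0759 m.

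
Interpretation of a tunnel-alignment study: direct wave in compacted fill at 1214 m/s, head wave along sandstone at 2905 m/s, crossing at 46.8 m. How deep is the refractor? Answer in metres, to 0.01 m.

14.99 m

h = (x_cross/2)·√((V₂−V₁)/(V₂+V₁)).
(V₂−V₁)/(V₂+V₁) = (2905−1214)/(2905+1214) = 0.4105; √ = 0.6407.
h = (46.8/2)·0.6407 = 14.99 m.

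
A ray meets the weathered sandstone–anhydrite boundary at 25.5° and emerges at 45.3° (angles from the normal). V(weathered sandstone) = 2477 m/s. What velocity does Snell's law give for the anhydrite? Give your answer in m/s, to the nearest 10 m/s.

Snell's law: sin 25.5°/V₁ = sin 45.3°/V₂.
V₂ = V₁·sin 45.3°/sin 25.5° = 2477 × 1.6511 = 4089.67 m/s.

4090 m/s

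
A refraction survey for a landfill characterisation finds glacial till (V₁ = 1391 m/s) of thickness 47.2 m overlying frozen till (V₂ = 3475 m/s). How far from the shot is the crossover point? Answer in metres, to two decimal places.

144.25 m

x_cross = 2h·√((V₂+V₁)/(V₂−V₁)).
(V₂+V₁)/(V₂−V₁) = (3475+1391)/(3475−1391) = 2.3349; √ = 1.5280.
x_cross = 2·47.2·1.5280 = 144.25 m.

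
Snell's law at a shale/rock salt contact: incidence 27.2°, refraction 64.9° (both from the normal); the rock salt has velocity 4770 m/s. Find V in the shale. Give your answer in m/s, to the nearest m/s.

2408 m/s

Snell's law: sin 27.2°/V₁ = sin 64.9°/V₂.
V₁ = V₂·sin 27.2°/sin 64.9° = 4770 × 0.5048 = 2407.72 m/s.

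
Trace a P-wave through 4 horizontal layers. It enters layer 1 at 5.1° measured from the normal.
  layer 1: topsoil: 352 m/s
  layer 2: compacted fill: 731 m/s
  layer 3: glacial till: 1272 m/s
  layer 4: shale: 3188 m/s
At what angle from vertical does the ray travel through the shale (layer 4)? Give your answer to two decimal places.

Ray parameter p = sin 5.1° / 352 = 2.5254e-04 s/m.
sin θ_4 = p·V_4 = 2.5254e-04 × 3188 = 0.8051.
θ_4 = arcsin 0.8051 = 53.62°.

53.62°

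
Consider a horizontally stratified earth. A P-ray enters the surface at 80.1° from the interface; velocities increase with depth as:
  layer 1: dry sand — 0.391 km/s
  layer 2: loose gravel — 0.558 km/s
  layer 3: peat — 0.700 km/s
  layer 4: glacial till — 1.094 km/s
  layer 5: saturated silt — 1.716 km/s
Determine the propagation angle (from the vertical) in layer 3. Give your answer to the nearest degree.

From the normal: θ₁ = 90° − 80.1° = 9.9°.
Snell's law across each interface conserves sin θ / V, so sin θ_3 = V_3·sin θ₁/V₁.
sin θ_3 = 0.700 × sin 9.9° / 0.391 = 0.3078.
θ_3 = arcsin 0.3078 = 17.93°.

18°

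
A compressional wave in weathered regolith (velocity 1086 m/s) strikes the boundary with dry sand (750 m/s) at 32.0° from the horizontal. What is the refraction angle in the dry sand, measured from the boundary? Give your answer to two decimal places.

54.15°

Angle from the normal: 90° − 32.0° = 58.0°.
sin θ₁/V₁ = sin θ₂/V₂ ⇒ sin θ₂ = 750·sin 58.0°/1086 = 750·0.8480/1086 = 0.5857.
θ₂ = sin⁻¹(0.5857) = 35.85° (from vertical).
From the interface: 90° − 35.85° = 54.15°.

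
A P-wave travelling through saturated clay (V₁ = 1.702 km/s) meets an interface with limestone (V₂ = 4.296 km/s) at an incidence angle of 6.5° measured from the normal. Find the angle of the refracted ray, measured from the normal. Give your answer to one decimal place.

Snell's law: sin θ₂ = (V₂/V₁)·sin θ₁ = (4.296/1.702)·sin 6.5° = 0.2857.
θ₂ = arcsin 0.2857 = 16.60° from the normal.

16.6°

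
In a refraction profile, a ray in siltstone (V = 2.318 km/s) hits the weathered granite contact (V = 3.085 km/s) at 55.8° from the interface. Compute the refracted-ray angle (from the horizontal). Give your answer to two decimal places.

41.58°

Angle from the normal: 90° − 55.8° = 34.2°.
sin θ₁/V₁ = sin θ₂/V₂ ⇒ sin θ₂ = 3.085·sin 34.2°/2.318 = 3.085·0.5621/2.318 = 0.7481.
θ₂ = sin⁻¹(0.7481) = 48.42° (from vertical).
From the interface: 90° − 48.42° = 41.58°.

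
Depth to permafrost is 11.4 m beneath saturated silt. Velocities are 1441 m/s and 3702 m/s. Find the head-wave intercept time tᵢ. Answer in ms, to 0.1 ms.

tᵢ = 2h·√(V₂²−V₁²)/(V₁V₂).
√(V₂²−V₁²) = √(3702²−1441²) = 3410.0 m/s.
tᵢ = 2·11.4·3410.0/(1441·3702) = 0.01457 s.

14.6 ms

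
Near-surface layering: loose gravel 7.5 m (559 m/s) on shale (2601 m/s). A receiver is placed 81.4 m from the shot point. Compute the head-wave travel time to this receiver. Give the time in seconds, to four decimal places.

t = x/V₂ + 2h·√(V₂²−V₁²)/(V₁V₂).
√(V₂²−V₁²) = √(2601²−559²) = 2540.2 m/s; delay term = 2·7.5·2540.2/(559·2601) = 0.02621 s.
t = 81.4/2601 + 0.02621 = 0.05750 s.

0.0575 s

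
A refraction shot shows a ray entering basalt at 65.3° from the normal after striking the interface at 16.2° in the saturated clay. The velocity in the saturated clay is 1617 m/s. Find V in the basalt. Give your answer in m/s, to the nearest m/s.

Snell's law: sin 16.2°/V₁ = sin 65.3°/V₂.
V₂ = V₁·sin 65.3°/sin 16.2° = 1617 × 3.2564 = 5265.61 m/s.

5266 m/s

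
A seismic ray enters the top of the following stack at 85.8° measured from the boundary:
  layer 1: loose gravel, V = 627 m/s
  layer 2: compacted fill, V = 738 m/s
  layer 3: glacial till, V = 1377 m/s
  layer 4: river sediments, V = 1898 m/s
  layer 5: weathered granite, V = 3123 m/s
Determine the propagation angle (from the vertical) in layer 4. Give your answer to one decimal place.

12.8°

From the normal: θ₁ = 90° − 85.8° = 4.2°.
Snell's law across each interface conserves sin θ / V, so sin θ_4 = V_4·sin θ₁/V₁.
sin θ_4 = 1898 × sin 4.2° / 627 = 0.2217.
θ_4 = 12.81° from the vertical.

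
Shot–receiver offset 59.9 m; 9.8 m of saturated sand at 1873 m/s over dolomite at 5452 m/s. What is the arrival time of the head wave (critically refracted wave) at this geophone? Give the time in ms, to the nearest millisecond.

t = x/V₂ + 2h·√(V₂²−V₁²)/(V₁V₂).
√(V₂²−V₁²) = √(5452²−1873²) = 5120.2 m/s; delay term = 2·9.8·5120.2/(1873·5452) = 0.00983 s.
t = 59.9/5452 + 0.00983 = 0.02081 s.

21 ms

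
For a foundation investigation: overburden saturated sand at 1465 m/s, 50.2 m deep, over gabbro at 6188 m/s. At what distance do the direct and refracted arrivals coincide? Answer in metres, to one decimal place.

127.8 m

x_cross = 2h·√((V₂+V₁)/(V₂−V₁)).
(V₂+V₁)/(V₂−V₁) = (6188+1465)/(6188−1465) = 1.6204; √ = 1.2729.
x_cross = 2·50.2·1.2729 = 127.80 m.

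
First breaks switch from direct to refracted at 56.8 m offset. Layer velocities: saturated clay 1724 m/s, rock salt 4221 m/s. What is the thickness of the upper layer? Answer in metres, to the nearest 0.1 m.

h = (x_cross/2)·√((V₂−V₁)/(V₂+V₁)).
(V₂−V₁)/(V₂+V₁) = (4221−1724)/(4221+1724) = 0.4200; √ = 0.6481.
h = (56.8/2)·0.6481 = 18.41 m.

18.4 m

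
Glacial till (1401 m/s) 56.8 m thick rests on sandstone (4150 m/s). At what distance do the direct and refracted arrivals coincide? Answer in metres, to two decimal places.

θ_c = arcsin(1401/4150) = 19.73°, so cos θ_c = 0.9413 and tᵢ = 2h cos θ_c/V₁ = 0.0763 s.
At crossover x/V₁ = x/V₂ + tᵢ ⇒ x = tᵢ/(1/V₁ − 1/V₂) = 0.07632/(7.1378e-04 − 2.4096e-04) = 161.43 m.

161.43 m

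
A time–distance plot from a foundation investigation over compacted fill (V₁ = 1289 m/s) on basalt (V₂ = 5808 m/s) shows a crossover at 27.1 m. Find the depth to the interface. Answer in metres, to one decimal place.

h = (x_cross/2)·√((V₂−V₁)/(V₂+V₁)).
(V₂−V₁)/(V₂+V₁) = (5808−1289)/(5808+1289) = 0.6367; √ = 0.7980.
h = (27.1/2)·0.7980 = 10.81 m.

10.8 m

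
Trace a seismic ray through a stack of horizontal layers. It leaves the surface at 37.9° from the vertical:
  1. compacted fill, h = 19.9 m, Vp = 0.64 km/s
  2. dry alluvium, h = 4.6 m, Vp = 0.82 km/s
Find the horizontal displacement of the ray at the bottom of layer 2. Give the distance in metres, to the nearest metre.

p = sin θ₁/V₁ = sin 37.9°/0.64 = 9.5982e-01 s/km is conserved through the stack.
Layer 1: θ = 37.90°; offset = 19.9·tan 37.90° = 15.492 m.
Layer 2: sin θ = p·0.82 = 0.7871 → θ = 51.91°; offset = 4.6·tan 51.91° = 5.869 m.
Summing the layer offsets gives 21.361 m.

21 m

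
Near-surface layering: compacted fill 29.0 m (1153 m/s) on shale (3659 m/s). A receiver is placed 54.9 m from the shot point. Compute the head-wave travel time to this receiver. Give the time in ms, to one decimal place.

θ_c = arcsin(V₁/V₂) = arcsin(1153/3659) = 18.37°, cos θ_c = 0.9491.
Intercept time tᵢ = 2h cos θ_c / V₁ = 2·29.0·0.9491/1153 = 0.04774 s.
t = x/V₂ + tᵢ = 54.9/3659 + 0.04774 = 0.06274 s.

62.7 ms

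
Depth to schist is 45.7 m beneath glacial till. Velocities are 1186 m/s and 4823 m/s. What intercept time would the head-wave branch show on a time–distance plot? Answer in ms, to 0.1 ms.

tᵢ = 2h·√(V₂²−V₁²)/(V₁V₂).
√(V₂²−V₁²) = √(4823²−1186²) = 4674.9 m/s.
tᵢ = 2·45.7·4674.9/(1186·4823) = 0.07470 s.

74.7 ms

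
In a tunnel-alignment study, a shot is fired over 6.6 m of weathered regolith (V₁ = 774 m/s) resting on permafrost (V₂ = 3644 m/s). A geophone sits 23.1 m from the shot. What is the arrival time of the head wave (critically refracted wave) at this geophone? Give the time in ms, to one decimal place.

23.0 ms

θ_c = arcsin(V₁/V₂) = arcsin(774/3644) = 12.26°, cos θ_c = 0.9772.
Intercept time tᵢ = 2h cos θ_c / V₁ = 2·6.6·0.9772/774 = 0.01667 s.
t = x/V₂ + tᵢ = 23.1/3644 + 0.01667 = 0.02300 s.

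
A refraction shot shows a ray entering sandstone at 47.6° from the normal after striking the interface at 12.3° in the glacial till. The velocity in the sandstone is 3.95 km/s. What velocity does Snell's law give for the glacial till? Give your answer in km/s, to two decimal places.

Snell's law: sin 12.3°/V₁ = sin 47.6°/V₂.
V₁ = V₂·sin 12.3°/sin 47.6° = 3.95 × 0.2885 = 1.14 km/s.

1.14 km/s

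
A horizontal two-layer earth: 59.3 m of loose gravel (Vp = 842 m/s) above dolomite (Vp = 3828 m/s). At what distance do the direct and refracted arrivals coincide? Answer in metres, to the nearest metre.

148 m

x_cross = 2h·√((V₂+V₁)/(V₂−V₁)).
(V₂+V₁)/(V₂−V₁) = (3828+842)/(3828−842) = 1.5640; √ = 1.2506.
x_cross = 2·59.3·1.2506 = 148.32 m.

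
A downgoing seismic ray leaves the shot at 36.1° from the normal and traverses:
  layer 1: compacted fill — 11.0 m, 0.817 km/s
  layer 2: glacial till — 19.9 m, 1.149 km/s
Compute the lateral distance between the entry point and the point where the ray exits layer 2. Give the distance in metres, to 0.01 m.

37.48 m

Apply Snell's law at each interface; in layer i the horizontal offset is hᵢ·tan θᵢ.
Layer 1: θ = 36.10°; offset = 11.0·tan 36.10° = 8.0213 m.
Layer 2: sin θ = 1.149·sin 36.1°/0.817 = 0.8286, θ = 55.96°; offset = 19.9·tan 55.96° = 29.4561 m.
Total horizontal offset = 37.4774 m.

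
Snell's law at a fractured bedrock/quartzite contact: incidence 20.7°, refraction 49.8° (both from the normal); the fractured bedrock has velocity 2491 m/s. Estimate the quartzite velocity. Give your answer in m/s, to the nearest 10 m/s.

5380 m/s

Snell's law: sin 20.7°/V₁ = sin 49.8°/V₂.
V₂ = V₁·sin 49.8°/sin 20.7° = 2491 × 2.1608 = 5382.61 m/s.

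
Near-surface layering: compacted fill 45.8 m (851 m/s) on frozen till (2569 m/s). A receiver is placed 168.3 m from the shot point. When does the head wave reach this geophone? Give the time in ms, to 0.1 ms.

t = x/V₂ + 2h·√(V₂²−V₁²)/(V₁V₂).
√(V₂²−V₁²) = √(2569²−851²) = 2424.0 m/s; delay term = 2·45.8·2424.0/(851·2569) = 0.10156 s.
t = 168.3/2569 + 0.10156 = 0.16707 s.

167.1 ms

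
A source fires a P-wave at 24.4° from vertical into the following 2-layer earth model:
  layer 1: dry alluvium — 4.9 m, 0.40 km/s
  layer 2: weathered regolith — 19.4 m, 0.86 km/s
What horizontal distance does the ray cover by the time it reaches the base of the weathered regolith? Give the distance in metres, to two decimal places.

Ray parameter p = sin 24.4° / 0.40 km/s = 1.0328e+00 s/km.
Layer 1: θ = 24.40°; offset = 4.9·tan 24.40° = 2.2227 m.
Layer 2: sin θ = p·0.86 = 0.8882 → θ = 62.64°; offset = 19.4·tan 62.64° = 37.4980 m.
Σ offsets = 39.7208 m.

39.72 m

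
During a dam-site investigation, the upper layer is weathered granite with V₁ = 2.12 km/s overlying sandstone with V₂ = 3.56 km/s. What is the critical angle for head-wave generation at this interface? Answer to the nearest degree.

37°

At critical incidence the refracted ray runs along the interface (θ₂ = 90°), so sin θ_c = V₁/V₂.
θ_c = arcsin(2.12/3.56) = arcsin 0.5955 = 36.55°.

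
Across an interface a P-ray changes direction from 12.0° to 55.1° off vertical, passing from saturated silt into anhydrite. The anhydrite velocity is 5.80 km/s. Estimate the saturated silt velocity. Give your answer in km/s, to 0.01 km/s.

Snell's law: sin 12.0°/V₁ = sin 55.1°/V₂.
V₁ = V₂·sin 12.0°/sin 55.1° = 5.80 × 0.2535 = 1.47 km/s.

1.47 km/s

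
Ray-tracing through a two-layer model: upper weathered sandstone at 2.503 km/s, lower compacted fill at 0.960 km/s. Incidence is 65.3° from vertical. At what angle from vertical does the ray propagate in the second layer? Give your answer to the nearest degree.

sin θ₁/V₁ = sin θ₂/V₂ ⇒ sin θ₂ = 0.960·sin 65.3°/2.503 = 0.960·0.9085/2.503 = 0.3484.
θ₂ = sin⁻¹(0.3484) = 20.39° (from vertical).

20°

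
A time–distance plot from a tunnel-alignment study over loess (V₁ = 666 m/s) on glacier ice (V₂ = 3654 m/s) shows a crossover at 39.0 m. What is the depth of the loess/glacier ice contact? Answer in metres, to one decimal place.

16.2 m

h = (x_cross/2)·√((V₂−V₁)/(V₂+V₁)).
(V₂−V₁)/(V₂+V₁) = (3654−666)/(3654+666) = 0.6917; √ = 0.8317.
h = (39.0/2)·0.8317 = 16.22 m.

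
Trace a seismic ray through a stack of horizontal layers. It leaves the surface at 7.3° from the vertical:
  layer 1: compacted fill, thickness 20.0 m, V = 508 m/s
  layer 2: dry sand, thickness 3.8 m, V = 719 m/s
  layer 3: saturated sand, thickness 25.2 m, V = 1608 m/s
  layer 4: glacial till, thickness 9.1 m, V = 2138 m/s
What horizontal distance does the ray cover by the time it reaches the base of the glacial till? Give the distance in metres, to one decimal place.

Apply Snell's law at each interface; in layer i the horizontal offset is hᵢ·tan θᵢ.
Layer 1: θ = 7.30°; offset = 20.0·tan 7.30° = 2.562 m.
Layer 2: sin θ = 719·sin 7.3°/508 = 0.1798, θ = 10.36°; offset = 3.8·tan 10.36° = 0.695 m.
Layer 3: sin θ = 1608·sin 7.3°/508 = 0.4022, θ = 23.72°; offset = 25.2·tan 23.72° = 11.070 m.
Layer 4: sin θ = 2138·sin 7.3°/508 = 0.5348, θ = 32.33°; offset = 9.1·tan 32.33° = 5.759 m.
Σ offsets = 20.086 m.

20.1 m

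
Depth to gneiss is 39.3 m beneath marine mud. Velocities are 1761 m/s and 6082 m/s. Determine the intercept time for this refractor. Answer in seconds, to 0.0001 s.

tᵢ = 2h·√(V₂²−V₁²)/(V₁V₂).
√(V₂²−V₁²) = √(6082²−1761²) = 5821.5 m/s.
tᵢ = 2·39.3·5821.5/(1761·6082) = 0.04272 s.

0.0427 s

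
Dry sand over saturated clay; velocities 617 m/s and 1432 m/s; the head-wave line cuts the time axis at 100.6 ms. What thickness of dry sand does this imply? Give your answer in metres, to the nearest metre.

h = tᵢ·V₁·V₂ / (2·√(V₂²−V₁²)).
√(V₂²−V₁²) = √(1432² − 617²) = 1292.3 m/s.
h = 0.1006 s × 617 × 1432 / (2 × 1292.3) = 34.39 m.

34 m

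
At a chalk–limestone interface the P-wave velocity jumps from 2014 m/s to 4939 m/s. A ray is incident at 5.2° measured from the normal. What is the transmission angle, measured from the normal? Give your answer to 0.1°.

12.8°

sin θ₁/V₁ = sin θ₂/V₂ ⇒ sin θ₂ = 4939·sin 5.2°/2014 = 4939·0.0906/2014 = 0.2223.
θ₂ = sin⁻¹(0.2223) = 12.84° (from vertical).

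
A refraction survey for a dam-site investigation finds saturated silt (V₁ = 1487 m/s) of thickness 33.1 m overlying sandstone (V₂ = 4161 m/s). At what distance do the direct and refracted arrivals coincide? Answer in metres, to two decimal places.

θ_c = arcsin(1487/4161) = 20.94°, so cos θ_c = 0.9340 and tᵢ = 2h cos θ_c/V₁ = 0.0416 s.
At crossover x/V₁ = x/V₂ + tᵢ ⇒ x = tᵢ/(1/V₁ − 1/V₂) = 0.04158/(6.7249e-04 − 2.4033e-04) = 96.21 m.

96.21 m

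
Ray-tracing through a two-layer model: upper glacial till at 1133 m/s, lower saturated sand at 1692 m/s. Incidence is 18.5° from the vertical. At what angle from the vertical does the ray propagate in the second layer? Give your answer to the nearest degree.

28°

Snell's law: sin θ₂ = (V₂/V₁)·sin θ₁ = (1692/1133)·sin 18.5° = 0.4739.
θ₂ = arcsin 0.4739 = 28.28° from the normal.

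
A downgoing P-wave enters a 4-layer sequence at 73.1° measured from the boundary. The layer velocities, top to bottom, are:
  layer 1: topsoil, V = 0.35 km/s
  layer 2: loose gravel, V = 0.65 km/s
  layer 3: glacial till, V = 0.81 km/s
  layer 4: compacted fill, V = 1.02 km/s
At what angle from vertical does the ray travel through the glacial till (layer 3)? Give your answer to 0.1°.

42.3°

From the normal: θ₁ = 90° − 73.1° = 16.9°.
Snell's law across each interface conserves sin θ / V, so sin θ_3 = V_3·sin θ₁/V₁.
sin θ_3 = 0.81 × sin 16.9° / 0.35 = 0.6728.
θ_3 = 42.28° from the vertical.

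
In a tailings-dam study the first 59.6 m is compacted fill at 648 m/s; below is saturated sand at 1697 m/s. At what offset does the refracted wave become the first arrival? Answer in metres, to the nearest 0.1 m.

x_cross = 2h·√((V₂+V₁)/(V₂−V₁)).
(V₂+V₁)/(V₂−V₁) = (1697+648)/(1697−648) = 2.2355; √ = 1.4951.
x_cross = 2·59.6·1.4951 = 178.22 m.

178.2 m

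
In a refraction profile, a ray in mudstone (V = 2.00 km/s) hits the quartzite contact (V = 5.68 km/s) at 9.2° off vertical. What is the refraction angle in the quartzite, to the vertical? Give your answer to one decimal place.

sin θ₁/V₁ = sin θ₂/V₂ ⇒ sin θ₂ = 5.68·sin 9.2°/2.00 = 5.68·0.1599/2.00 = 0.4541.
θ₂ = sin⁻¹(0.4541) = 27.00° (from vertical).

27.0°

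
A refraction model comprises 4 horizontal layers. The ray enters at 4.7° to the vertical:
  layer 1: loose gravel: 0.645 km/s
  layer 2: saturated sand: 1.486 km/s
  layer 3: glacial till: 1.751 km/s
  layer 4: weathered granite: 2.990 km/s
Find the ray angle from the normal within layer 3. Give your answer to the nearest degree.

13°

Ray parameter p = sin 4.7° / 0.645 = 1.2704e-01 s/km.
sin θ_3 = p·V_3 = 1.2704e-01 × 1.751 = 0.2224.
θ_3 = 12.85° from the vertical.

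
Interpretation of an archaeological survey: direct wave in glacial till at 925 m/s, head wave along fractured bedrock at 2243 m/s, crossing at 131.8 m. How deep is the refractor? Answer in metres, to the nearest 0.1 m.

h = (x_cross/2)·√((V₂−V₁)/(V₂+V₁)).
(V₂−V₁)/(V₂+V₁) = (2243−925)/(2243+925) = 0.4160; √ = 0.6450.
h = (131.8/2)·0.6450 = 42.51 m.

42.5 m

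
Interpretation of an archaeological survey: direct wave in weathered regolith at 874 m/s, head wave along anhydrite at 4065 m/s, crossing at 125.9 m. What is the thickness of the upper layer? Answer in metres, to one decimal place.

50.6 m

h = (x_cross/2)·√((V₂−V₁)/(V₂+V₁)).
(V₂−V₁)/(V₂+V₁) = (4065−874)/(4065+874) = 0.6461; √ = 0.8038.
h = (125.9/2)·0.8038 = 50.60 m.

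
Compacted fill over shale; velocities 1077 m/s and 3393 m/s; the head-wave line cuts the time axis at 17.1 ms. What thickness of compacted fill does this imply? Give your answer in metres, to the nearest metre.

θ_c = arcsin(1077/3393) = 18.51°; cos θ_c = 0.9483.
tᵢ = 2h cos θ_c/V₁ ⇒ h = tᵢ·V₁/(2 cos θ_c) = 0.0171·1077/(2·0.9483) = 9.71 m.

10 m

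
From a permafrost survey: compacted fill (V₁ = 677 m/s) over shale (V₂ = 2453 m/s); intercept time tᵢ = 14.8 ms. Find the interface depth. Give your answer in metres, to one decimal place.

θ_c = arcsin(677/2453) = 16.02°; cos θ_c = 0.9612.
tᵢ = 2h cos θ_c/V₁ ⇒ h = tᵢ·V₁/(2 cos θ_c) = 0.0148·677/(2·0.9612) = 5.21 m.

5.2 m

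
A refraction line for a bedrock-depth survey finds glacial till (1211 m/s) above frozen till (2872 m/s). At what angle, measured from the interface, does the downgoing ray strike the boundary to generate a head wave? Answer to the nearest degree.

65°

At critical incidence the refracted ray runs along the interface (θ₂ = 90°), so sin θ_c = V₁/V₂.
θ_c = arcsin(1211/2872) = arcsin 0.4217 = 24.94°.
Measured from the interface: 90° − 24.94° = 65.06°.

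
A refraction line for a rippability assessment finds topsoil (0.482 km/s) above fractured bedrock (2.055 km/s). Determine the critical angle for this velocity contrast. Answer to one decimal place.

13.6°

Critical incidence: sin θ_c = V₁/V₂ = 0.482/2.055 = 0.2345.
θ_c = arcsin 0.2345 = 13.57°.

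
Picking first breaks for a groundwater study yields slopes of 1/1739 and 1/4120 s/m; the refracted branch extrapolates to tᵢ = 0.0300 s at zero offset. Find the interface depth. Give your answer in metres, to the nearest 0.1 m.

θ_c = arcsin(1739/4120) = 24.97°; cos θ_c = 0.9066.
tᵢ = 2h cos θ_c/V₁ ⇒ h = tᵢ·V₁/(2 cos θ_c) = 0.03·1739/(2·0.9066) = 28.77 m.

28.8 m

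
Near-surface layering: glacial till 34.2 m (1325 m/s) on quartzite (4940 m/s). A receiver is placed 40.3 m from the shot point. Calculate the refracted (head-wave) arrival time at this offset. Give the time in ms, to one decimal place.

t = x/V₂ + 2h·√(V₂²−V₁²)/(V₁V₂).
√(V₂²−V₁²) = √(4940²−1325²) = 4759.0 m/s; delay term = 2·34.2·4759.0/(1325·4940) = 0.04973 s.
t = 40.3/4940 + 0.04973 = 0.05789 s.

57.9 ms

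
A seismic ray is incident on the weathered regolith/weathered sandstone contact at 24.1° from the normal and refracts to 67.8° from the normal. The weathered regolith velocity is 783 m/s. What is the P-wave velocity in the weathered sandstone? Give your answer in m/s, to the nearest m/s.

1775 m/s

Snell's law: sin 24.1°/V₁ = sin 67.8°/V₂.
V₂ = V₁·sin 67.8°/sin 24.1° = 783 × 2.2675 = 1775.42 m/s.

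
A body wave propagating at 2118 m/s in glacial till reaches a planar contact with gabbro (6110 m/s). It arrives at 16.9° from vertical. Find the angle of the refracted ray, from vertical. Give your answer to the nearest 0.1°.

57.0°

sin θ₁/V₁ = sin θ₂/V₂ ⇒ sin θ₂ = 6110·sin 16.9°/2118 = 6110·0.2907/2118 = 0.8386.
θ₂ = arcsin 0.8386 = 56.99° from the normal.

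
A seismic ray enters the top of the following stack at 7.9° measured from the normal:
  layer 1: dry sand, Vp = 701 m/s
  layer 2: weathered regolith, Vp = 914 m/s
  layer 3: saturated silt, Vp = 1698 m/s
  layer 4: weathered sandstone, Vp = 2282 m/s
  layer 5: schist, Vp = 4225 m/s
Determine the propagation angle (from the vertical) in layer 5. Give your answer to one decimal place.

55.9°

Snell's law across each interface conserves sin θ / V, so sin θ_5 = V_5·sin θ₁/V₁.
sin θ_5 = 4225 × sin 7.9° / 701 = 0.8284.
θ_5 = arcsin 0.8284 = 55.93°.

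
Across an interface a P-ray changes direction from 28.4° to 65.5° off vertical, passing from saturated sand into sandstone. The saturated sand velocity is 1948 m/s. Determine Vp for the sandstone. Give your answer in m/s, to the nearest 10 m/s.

sin 28.4° = 0.4756; sin 65.5° = 0.9100.
V₂ = V₁·(sin θ₂/sin θ₁) = 1948·(0.9100/0.4756) = 3726.90 m/s.

3730 m/s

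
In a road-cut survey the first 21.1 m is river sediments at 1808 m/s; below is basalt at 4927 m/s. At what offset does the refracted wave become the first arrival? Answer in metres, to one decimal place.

x_cross = 2h·√((V₂+V₁)/(V₂−V₁)).
(V₂+V₁)/(V₂−V₁) = (4927+1808)/(4927−1808) = 2.1593; √ = 1.4695.
x_cross = 2·21.1·1.4695 = 62.01 m.

62.0 m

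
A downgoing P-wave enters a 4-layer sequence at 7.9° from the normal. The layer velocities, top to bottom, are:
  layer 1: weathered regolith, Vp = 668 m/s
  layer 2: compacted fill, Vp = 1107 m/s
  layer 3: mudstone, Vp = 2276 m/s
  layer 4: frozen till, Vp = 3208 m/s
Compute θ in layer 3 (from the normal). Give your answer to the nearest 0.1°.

Ray parameter p = sin 7.9° / 668 = 2.0576e-04 s/m.
sin θ_3 = p·V_3 = 2.0576e-04 × 2276 = 0.4683.
θ_3 = 27.92° from the vertical.

27.9°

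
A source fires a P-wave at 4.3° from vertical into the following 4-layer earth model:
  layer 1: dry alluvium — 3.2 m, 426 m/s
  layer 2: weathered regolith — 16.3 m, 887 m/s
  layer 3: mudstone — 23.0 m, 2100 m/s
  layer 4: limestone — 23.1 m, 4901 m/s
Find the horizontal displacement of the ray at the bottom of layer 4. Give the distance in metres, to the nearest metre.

Ray parameter p = sin 4.3° / 426 m/s = 1.7601e-04 s/m.
Layer 1: θ = 4.30°; offset = 3.2·tan 4.30° = 0.241 m.
Layer 2: sin θ = p·887 = 0.1561 → θ = 8.98°; offset = 16.3·tan 8.98° = 2.576 m.
Layer 3: sin θ = p·2100 = 0.3696 → θ = 21.69°; offset = 23.0·tan 21.69° = 9.149 m.
Layer 4: sin θ = p·4901 = 0.8626 → θ = 59.61°; offset = 23.1·tan 59.61° = 39.390 m.
Summing the layer offsets gives 51.356 m.

51 m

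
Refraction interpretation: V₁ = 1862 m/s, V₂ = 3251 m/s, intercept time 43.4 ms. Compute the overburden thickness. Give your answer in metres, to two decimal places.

49.29 m

h = tᵢ·V₁·V₂ / (2·√(V₂²−V₁²)).
√(V₂²−V₁²) = √(3251² − 1862²) = 2664.9 m/s.
h = 0.0434 s × 1862 × 3251 / (2 × 2664.9) = 49.29 m.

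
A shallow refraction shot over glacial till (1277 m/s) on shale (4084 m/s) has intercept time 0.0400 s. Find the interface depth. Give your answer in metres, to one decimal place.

26.9 m

θ_c = arcsin(1277/4084) = 18.22°; cos θ_c = 0.9499.
tᵢ = 2h cos θ_c/V₁ ⇒ h = tᵢ·V₁/(2 cos θ_c) = 0.04·1277/(2·0.9499) = 26.89 m.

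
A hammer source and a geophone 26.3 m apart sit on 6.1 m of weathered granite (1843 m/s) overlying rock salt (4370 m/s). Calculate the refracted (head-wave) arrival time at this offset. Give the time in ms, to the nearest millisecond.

12 ms

t = x/V₂ + 2h·√(V₂²−V₁²)/(V₁V₂).
√(V₂²−V₁²) = √(4370²−1843²) = 3962.4 m/s; delay term = 2·6.1·3962.4/(1843·4370) = 0.00600 s.
t = 26.3/4370 + 0.00600 = 0.01202 s.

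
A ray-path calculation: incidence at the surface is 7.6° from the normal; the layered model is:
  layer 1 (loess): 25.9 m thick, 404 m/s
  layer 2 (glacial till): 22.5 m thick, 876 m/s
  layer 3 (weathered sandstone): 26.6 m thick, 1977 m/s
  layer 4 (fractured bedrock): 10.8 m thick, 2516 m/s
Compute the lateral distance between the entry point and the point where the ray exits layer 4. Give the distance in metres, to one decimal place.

Ray parameter p = sin 7.6° / 404 m/s = 3.2737e-04 s/m.
Layer 1: θ = 7.60°; offset = 25.9·tan 7.60° = 3.456 m.
Layer 2: sin θ = p·876 = 0.2868 → θ = 16.66°; offset = 22.5·tan 16.66° = 6.735 m.
Layer 3: sin θ = p·1977 = 0.6472 → θ = 40.33°; offset = 26.6·tan 40.33° = 22.583 m.
Layer 4: sin θ = p·2516 = 0.8237 → θ = 55.45°; offset = 10.8·tan 55.45° = 15.686 m.
Σ offsets = 48.461 m.

48.5 m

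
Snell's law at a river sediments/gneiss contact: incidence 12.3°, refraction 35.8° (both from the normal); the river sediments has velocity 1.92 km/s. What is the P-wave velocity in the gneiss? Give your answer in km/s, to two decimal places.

5.27 km/s

Snell's law: sin 12.3°/V₁ = sin 35.8°/V₂.
V₂ = V₁·sin 35.8°/sin 12.3° = 1.92 × 2.7459 = 5.27 km/s.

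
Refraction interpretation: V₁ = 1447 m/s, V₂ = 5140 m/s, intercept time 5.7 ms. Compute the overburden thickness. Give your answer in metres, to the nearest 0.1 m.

4.3 m

h = tᵢ·V₁·V₂ / (2·√(V₂²−V₁²)).
√(V₂²−V₁²) = √(5140² − 1447²) = 4932.1 m/s.
h = 0.0057 s × 1447 × 5140 / (2 × 4932.1) = 4.30 m.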